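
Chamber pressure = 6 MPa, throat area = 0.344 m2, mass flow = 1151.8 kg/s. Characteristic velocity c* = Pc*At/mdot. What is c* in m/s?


c* = 6e6 * 0.344 / 1151.8 = 1792 m/s

1792 m/s


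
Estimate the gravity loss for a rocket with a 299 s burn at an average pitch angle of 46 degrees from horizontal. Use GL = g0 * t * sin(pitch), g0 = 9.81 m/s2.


GL = 9.81 * 299 * sin(46 deg) = 2110 m/s

2110 m/s


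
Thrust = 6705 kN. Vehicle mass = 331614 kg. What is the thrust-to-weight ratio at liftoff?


TWR = 6705000 / (331614 * 9.81) = 2.06

2.06


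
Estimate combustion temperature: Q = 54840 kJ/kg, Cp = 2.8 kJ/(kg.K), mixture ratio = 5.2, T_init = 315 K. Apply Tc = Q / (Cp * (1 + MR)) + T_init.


Tc = 54840 / (2.8 * (1 + 5.2)) + 315 = 3474 K

3474 K


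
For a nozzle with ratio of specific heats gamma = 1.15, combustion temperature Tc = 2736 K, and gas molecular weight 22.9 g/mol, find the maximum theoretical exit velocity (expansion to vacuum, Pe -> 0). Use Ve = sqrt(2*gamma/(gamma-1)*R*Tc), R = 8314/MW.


R = 8314 / 22.9 = 363.06 J/(kg.K)
Ve = sqrt(2 * 1.15 / (1.15 - 1) * 363.06 * 2736) = 3903 m/s

3903 m/s


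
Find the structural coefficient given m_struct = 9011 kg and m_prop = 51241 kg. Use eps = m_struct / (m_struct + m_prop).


eps = 9011 / (9011 + 51241) = 0.1496

0.1496


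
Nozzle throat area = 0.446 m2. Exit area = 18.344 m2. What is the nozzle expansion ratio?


AR = 18.344 / 0.446 = 41.1

41.1


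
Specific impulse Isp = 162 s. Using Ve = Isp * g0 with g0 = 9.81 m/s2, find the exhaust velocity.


Ve = Isp * g0 = 162 * 9.81 = 1589.2 m/s

1589.2 m/s


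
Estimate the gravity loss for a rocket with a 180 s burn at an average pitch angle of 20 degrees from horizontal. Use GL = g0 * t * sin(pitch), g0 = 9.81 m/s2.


GL = 9.81 * 180 * sin(20 deg) = 604 m/s

604 m/s


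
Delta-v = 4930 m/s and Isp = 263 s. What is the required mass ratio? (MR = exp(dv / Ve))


Ve = 263 * 9.81 = 2580.03 m/s
MR = exp(4930 / 2580.03) = 6.759

6.759


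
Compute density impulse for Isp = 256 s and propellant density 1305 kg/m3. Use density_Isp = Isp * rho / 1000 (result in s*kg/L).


rho*Isp = 256 * 1305 / 1000 = 334 s*kg/L

334 s*kg/L


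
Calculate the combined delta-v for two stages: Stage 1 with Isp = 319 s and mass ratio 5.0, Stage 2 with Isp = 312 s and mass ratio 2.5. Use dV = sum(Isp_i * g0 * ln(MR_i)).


dV1 = 319 * 9.81 * ln(5.0) = 5036.6 m/s
dV2 = 312 * 9.81 * ln(2.5) = 2804.5 m/s
Total dV = 5036.6 + 2804.5 = 7841.1 m/s ~ 7841 m/s

7841 m/s


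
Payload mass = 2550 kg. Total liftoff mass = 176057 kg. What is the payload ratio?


PR = 2550 / 176057 = 0.0145

0.0145


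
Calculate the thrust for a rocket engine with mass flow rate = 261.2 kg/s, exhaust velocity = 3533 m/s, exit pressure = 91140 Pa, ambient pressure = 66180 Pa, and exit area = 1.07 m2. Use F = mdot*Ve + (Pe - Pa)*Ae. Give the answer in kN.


F = 261.2 * 3533 + (91140 - 66180) * 1.07 = 949527.0 N = 949.5 kN

949.5 kN


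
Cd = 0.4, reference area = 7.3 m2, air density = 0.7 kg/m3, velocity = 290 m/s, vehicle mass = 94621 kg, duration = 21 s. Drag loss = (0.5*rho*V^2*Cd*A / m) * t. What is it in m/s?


D = 0.5 * 0.7 * 290^2 * 0.4 * 7.3 = 85950.2 N
a = 85950.2 / 94621 = 0.9084 m/s2
dV = 0.9084 * 21 = 19.1 m/s

19.1 m/s


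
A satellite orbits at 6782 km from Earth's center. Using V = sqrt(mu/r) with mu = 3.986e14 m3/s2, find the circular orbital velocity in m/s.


V = sqrt(3.986e14 / 6782000) = 7666 m/s

7666 m/s


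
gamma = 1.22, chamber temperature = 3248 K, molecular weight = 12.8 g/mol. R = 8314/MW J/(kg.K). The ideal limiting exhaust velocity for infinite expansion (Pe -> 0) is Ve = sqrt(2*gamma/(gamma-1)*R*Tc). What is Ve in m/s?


R = 8314 / 12.8 = 649.53 J/(kg.K)
Ve = sqrt(2 * 1.22 / (1.22 - 1) * 649.53 * 3248) = 4837 m/s

4837 m/s


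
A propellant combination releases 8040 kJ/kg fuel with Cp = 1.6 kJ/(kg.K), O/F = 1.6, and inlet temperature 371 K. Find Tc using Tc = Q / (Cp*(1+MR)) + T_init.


Tc = 8040 / (1.6 * (1 + 1.6)) + 371 = 2304 K

2304 K


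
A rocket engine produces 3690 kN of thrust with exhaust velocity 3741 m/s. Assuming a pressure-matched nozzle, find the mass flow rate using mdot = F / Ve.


mdot = F / Ve = 3690000 / 3741 = 986.4 kg/s

986.4 kg/s


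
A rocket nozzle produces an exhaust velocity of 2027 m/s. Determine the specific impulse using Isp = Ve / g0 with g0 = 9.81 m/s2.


Isp = Ve / g0 = 2027 / 9.81 = 206.6 s

206.6 s


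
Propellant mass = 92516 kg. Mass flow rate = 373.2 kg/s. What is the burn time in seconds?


tb = 92516 / 373.2 = 247.9 s

247.9 s


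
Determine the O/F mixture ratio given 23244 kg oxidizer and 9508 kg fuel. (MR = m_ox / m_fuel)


MR = 23244 / 9508 = 2.44

2.44


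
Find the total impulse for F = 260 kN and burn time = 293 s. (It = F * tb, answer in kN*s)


It = 260 * 293 = 76180 kN*s

76180 kN*s


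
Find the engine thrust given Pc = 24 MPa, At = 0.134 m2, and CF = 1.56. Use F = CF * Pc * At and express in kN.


F = 1.56 * 24e6 * 0.134 = 5.0170e+06 N = 5017.0 kN

5017.0 kN


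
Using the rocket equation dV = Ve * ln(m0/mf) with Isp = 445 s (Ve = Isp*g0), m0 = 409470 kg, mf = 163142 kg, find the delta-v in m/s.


Ve = 445 * 9.81 = 4365.45 m/s
dV = 4365.45 * ln(409470/163142) = 4017 m/s

4017 m/s


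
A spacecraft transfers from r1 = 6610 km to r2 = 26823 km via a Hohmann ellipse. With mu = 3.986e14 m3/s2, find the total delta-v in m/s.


V1 = sqrt(mu/r1) = 7765.47 m/s
dV1 = V1*(sqrt(2*r2/(r1+r2)) - 1) = 2071.22 m/s
V2 = sqrt(mu/r2) = 3854.92 m/s
dV2 = V2*(1 - sqrt(2*r1/(r1+r2))) = 1430.86 m/s
Total dV = 3502 m/s

3502 m/s


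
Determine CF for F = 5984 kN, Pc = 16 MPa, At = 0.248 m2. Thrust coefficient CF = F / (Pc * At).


CF = 5984000 / (16e6 * 0.248) = 1.51

1.51


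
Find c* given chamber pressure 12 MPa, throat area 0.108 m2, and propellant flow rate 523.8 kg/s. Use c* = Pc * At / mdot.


c* = 12e6 * 0.108 / 523.8 = 2474 m/s

2474 m/s


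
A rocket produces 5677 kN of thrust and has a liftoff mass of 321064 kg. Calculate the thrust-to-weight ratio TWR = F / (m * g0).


TWR = 5677000 / (321064 * 9.81) = 1.8

1.8


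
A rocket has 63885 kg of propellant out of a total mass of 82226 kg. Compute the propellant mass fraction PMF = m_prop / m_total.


PMF = 63885 / 82226 = 0.777

0.777


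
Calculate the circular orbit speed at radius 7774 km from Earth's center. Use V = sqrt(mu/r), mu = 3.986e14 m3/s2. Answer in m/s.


V = sqrt(3.986e14 / 7774000) = 7161 m/s

7161 m/s


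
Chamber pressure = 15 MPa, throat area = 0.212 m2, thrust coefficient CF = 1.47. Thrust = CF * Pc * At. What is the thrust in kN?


F = 1.47 * 15e6 * 0.212 = 4.6746e+06 N = 4674.6 kN

4674.6 kN


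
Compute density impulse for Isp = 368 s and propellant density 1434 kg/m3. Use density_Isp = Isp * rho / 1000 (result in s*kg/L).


rho*Isp = 368 * 1434 / 1000 = 528 s*kg/L

528 s*kg/L


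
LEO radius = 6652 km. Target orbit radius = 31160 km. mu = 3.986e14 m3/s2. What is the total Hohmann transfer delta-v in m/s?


V1 = sqrt(mu/r1) = 7740.92 m/s
dV1 = V1*(sqrt(2*r2/(r1+r2)) - 1) = 2196.91 m/s
V2 = sqrt(mu/r2) = 3576.6 m/s
dV2 = V2*(1 - sqrt(2*r1/(r1+r2))) = 1455.08 m/s
Total dV = 3652 m/s

3652 m/s


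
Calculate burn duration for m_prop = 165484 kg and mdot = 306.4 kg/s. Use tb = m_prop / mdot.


tb = 165484 / 306.4 = 540.1 s

540.1 s


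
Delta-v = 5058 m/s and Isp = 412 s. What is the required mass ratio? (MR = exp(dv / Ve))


Ve = 412 * 9.81 = 4041.72 m/s
MR = exp(5058 / 4041.72) = 3.495

3.495


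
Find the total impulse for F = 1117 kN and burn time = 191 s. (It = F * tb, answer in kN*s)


It = 1117 * 191 = 213347 kN*s

213347 kN*s


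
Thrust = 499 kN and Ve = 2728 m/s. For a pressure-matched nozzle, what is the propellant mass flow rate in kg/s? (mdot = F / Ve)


mdot = F / Ve = 499000 / 2728 = 182.9 kg/s

182.9 kg/s


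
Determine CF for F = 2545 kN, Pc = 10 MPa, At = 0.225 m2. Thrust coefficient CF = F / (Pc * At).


CF = 2545000 / (10e6 * 0.225) = 1.13

1.13


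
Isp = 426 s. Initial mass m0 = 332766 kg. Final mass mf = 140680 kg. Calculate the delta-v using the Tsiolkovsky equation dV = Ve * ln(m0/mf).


Ve = 426 * 9.81 = 4179.06 m/s
dV = 4179.06 * ln(332766/140680) = 3598 m/s

3598 m/s


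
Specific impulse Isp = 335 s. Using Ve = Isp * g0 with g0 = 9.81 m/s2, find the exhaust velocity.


Ve = Isp * g0 = 335 * 9.81 = 3286.4 m/s

3286.4 m/s


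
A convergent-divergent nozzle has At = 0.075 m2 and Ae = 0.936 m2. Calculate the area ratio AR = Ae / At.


AR = 0.936 / 0.075 = 12.5

12.5


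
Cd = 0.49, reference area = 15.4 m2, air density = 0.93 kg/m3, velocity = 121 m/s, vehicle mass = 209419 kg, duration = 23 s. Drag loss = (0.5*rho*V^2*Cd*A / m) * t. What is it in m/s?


D = 0.5 * 0.93 * 121^2 * 0.49 * 15.4 = 51373.66 N
a = 51373.66 / 209419 = 0.2453 m/s2
dV = 0.2453 * 23 = 5.6 m/s

5.6 m/s


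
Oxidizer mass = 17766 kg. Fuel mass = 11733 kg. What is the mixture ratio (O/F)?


MR = 17766 / 11733 = 1.51

1.51


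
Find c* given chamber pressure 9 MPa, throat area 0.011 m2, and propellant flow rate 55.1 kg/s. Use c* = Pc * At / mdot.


c* = 9e6 * 0.011 / 55.1 = 1797 m/s

1797 m/s


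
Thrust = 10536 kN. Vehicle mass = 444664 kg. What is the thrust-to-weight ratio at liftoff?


TWR = 10536000 / (444664 * 9.81) = 2.42

2.42


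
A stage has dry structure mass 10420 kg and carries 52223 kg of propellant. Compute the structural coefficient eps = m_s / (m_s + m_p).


eps = 10420 / (10420 + 52223) = 0.1663

0.1663


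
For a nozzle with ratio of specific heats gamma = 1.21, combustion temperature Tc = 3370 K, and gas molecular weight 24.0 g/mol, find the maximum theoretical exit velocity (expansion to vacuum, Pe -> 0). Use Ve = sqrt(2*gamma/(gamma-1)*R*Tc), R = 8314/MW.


R = 8314 / 24.0 = 346.42 J/(kg.K)
Ve = sqrt(2 * 1.21 / (1.21 - 1) * 346.42 * 3370) = 3668 m/s

3668 m/s


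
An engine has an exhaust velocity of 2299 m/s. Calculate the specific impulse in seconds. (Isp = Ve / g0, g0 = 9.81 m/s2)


Isp = Ve / g0 = 2299 / 9.81 = 234.4 s

234.4 s


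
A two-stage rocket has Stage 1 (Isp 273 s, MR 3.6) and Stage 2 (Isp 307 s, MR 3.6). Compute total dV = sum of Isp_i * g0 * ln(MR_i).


dV1 = 273 * 9.81 * ln(3.6) = 3430.5 m/s
dV2 = 307 * 9.81 * ln(3.6) = 3857.8 m/s
Total dV = 3430.5 + 3857.8 = 7288.3 m/s ~ 7288 m/s

7288 m/s


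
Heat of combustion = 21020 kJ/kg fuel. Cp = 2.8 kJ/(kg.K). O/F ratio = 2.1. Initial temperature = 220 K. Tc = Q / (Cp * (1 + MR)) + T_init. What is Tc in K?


Tc = 21020 / (2.8 * (1 + 2.1)) + 220 = 2642 K

2642 K


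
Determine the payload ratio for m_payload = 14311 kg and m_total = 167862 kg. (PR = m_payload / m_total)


PR = 14311 / 167862 = 0.0853

0.0853


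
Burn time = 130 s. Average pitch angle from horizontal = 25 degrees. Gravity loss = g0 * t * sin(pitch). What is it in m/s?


GL = 9.81 * 130 * sin(25 deg) = 539 m/s

539 m/s


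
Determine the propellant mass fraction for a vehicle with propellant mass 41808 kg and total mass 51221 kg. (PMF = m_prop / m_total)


PMF = 41808 / 51221 = 0.816

0.816


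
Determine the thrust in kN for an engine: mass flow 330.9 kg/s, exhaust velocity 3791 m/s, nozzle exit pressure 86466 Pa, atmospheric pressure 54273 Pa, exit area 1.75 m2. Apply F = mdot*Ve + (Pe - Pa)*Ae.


F = 330.9 * 3791 + (86466 - 54273) * 1.75 = 1.3108e+06 N = 1310.8 kN

1310.8 kN


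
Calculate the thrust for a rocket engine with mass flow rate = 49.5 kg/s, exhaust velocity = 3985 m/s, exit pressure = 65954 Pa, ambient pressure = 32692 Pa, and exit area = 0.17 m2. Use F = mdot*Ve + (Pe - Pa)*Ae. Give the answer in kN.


F = 49.5 * 3985 + (65954 - 32692) * 0.17 = 202912.0 N = 202.9 kN

202.9 kN


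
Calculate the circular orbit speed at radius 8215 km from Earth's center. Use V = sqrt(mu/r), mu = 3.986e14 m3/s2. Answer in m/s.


V = sqrt(3.986e14 / 8215000) = 6966 m/s

6966 m/s


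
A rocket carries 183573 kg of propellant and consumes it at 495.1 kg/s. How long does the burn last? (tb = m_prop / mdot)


tb = 183573 / 495.1 = 370.8 s

370.8 s


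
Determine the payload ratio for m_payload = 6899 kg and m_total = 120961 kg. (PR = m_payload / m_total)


PR = 6899 / 120961 = 0.057

0.057


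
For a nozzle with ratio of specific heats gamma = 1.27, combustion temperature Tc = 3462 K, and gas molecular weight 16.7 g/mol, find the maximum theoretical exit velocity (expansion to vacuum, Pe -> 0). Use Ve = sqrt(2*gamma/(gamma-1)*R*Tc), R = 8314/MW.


R = 8314 / 16.7 = 497.84 J/(kg.K)
Ve = sqrt(2 * 1.27 / (1.27 - 1) * 497.84 * 3462) = 4027 m/s

4027 m/s


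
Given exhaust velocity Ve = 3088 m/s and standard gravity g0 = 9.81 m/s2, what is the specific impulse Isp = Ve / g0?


Isp = Ve / g0 = 3088 / 9.81 = 314.8 s

314.8 s


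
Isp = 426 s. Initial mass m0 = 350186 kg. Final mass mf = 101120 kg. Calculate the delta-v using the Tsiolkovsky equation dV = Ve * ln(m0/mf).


Ve = 426 * 9.81 = 4179.06 m/s
dV = 4179.06 * ln(350186/101120) = 5191 m/s

5191 m/s


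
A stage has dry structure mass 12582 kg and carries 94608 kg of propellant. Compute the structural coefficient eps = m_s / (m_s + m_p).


eps = 12582 / (12582 + 94608) = 0.1174

0.1174


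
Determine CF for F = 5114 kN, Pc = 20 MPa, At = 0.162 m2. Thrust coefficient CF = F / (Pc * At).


CF = 5114000 / (20e6 * 0.162) = 1.58

1.58


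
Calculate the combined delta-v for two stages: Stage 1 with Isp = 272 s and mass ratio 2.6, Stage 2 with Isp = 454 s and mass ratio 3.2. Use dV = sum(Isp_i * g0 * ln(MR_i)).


dV1 = 272 * 9.81 * ln(2.6) = 2549.6 m/s
dV2 = 454 * 9.81 * ln(3.2) = 5180.4 m/s
Total dV = 2549.6 + 5180.4 = 7730.0 m/s ~ 7730 m/s

7730 m/s


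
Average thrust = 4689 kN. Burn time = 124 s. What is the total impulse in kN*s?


It = 4689 * 124 = 581436 kN*s

581436 kN*s


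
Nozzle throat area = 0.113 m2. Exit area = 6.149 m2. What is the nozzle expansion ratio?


AR = 6.149 / 0.113 = 54.4

54.4


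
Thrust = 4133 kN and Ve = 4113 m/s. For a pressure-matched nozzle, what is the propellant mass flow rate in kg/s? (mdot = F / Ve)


mdot = F / Ve = 4133000 / 4113 = 1004.9 kg/s

1004.9 kg/s


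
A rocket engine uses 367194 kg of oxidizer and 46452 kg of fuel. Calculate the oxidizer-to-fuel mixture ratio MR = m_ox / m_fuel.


MR = 367194 / 46452 = 7.9

7.9


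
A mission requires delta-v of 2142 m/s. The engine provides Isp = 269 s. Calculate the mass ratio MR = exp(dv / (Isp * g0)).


Ve = 269 * 9.81 = 2638.89 m/s
MR = exp(2142 / 2638.89) = 2.252

2.252


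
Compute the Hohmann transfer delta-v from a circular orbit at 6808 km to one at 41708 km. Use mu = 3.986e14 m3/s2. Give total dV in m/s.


V1 = sqrt(mu/r1) = 7651.72 m/s
dV1 = V1*(sqrt(2*r2/(r1+r2)) - 1) = 2381.52 m/s
V2 = sqrt(mu/r2) = 3091.43 m/s
dV2 = V2*(1 - sqrt(2*r1/(r1+r2))) = 1453.7 m/s
Total dV = 3835 m/s

3835 m/s


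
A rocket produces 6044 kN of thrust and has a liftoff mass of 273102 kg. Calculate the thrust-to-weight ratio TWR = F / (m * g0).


TWR = 6044000 / (273102 * 9.81) = 2.26

2.26


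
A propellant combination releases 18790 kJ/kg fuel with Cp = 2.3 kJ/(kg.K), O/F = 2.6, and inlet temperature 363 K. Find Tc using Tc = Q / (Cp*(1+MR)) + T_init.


Tc = 18790 / (2.3 * (1 + 2.6)) + 363 = 2632 K

2632 K


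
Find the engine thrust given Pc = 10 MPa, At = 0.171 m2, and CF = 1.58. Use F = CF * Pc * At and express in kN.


F = 1.58 * 10e6 * 0.171 = 2.7018e+06 N = 2701.8 kN

2701.8 kN


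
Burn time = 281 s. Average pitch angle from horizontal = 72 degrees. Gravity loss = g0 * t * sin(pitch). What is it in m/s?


GL = 9.81 * 281 * sin(72 deg) = 2622 m/s

2622 m/s


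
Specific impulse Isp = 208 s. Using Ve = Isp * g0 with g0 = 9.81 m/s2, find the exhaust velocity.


Ve = Isp * g0 = 208 * 9.81 = 2040.5 m/s

2040.5 m/s


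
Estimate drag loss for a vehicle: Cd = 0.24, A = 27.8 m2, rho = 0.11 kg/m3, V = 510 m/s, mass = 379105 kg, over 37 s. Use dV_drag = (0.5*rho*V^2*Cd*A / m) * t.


D = 0.5 * 0.11 * 510^2 * 0.24 * 27.8 = 95446.3 N
a = 95446.3 / 379105 = 0.2518 m/s2
dV = 0.2518 * 37 = 9.3 m/s

9.3 m/s


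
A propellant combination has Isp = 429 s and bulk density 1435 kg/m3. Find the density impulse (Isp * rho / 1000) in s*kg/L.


rho*Isp = 429 * 1435 / 1000 = 616 s*kg/L

616 s*kg/L


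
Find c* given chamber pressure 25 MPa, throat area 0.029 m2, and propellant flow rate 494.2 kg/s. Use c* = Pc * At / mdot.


c* = 25e6 * 0.029 / 494.2 = 1467 m/s

1467 m/s


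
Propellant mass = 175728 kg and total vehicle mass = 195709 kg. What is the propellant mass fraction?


PMF = 175728 / 195709 = 0.898

0.898


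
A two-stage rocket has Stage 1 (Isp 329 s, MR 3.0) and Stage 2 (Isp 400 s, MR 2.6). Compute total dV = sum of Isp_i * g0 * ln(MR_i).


dV1 = 329 * 9.81 * ln(3.0) = 3545.8 m/s
dV2 = 400 * 9.81 * ln(2.6) = 3749.4 m/s
Total dV = 3545.8 + 3749.4 = 7295.2 m/s ~ 7295 m/s

7295 m/s


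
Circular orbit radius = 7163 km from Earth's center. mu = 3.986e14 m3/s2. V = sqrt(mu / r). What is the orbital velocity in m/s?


V = sqrt(3.986e14 / 7163000) = 7460 m/s

7460 m/s


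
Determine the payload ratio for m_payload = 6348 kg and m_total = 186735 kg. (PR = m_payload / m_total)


PR = 6348 / 186735 = 0.034

0.034


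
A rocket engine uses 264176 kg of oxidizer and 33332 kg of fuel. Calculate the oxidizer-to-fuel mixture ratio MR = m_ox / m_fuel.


MR = 264176 / 33332 = 7.93

7.93


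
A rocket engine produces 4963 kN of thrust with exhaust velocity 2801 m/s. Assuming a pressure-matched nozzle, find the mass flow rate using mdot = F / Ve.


mdot = F / Ve = 4963000 / 2801 = 1771.9 kg/s

1771.9 kg/s


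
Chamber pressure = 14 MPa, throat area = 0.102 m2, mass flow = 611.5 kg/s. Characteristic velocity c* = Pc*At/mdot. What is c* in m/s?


c* = 14e6 * 0.102 / 611.5 = 2335 m/s

2335 m/s


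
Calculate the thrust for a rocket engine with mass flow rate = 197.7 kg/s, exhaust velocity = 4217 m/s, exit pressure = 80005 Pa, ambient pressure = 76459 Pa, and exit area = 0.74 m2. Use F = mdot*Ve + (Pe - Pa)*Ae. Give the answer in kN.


F = 197.7 * 4217 + (80005 - 76459) * 0.74 = 836325.0 N = 836.3 kN

836.3 kN


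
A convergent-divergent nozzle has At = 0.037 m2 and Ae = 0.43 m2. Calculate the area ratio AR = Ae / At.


AR = 0.43 / 0.037 = 11.6

11.6


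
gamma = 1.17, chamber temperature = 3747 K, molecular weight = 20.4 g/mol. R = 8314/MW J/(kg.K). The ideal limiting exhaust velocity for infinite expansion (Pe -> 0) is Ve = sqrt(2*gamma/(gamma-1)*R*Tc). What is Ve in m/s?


R = 8314 / 20.4 = 407.55 J/(kg.K)
Ve = sqrt(2 * 1.17 / (1.17 - 1) * 407.55 * 3747) = 4585 m/s

4585 m/s


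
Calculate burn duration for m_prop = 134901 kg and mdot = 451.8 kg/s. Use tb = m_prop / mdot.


tb = 134901 / 451.8 = 298.6 s

298.6 s


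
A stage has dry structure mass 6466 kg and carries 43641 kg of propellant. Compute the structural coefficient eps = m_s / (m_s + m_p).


eps = 6466 / (6466 + 43641) = 0.129

0.129


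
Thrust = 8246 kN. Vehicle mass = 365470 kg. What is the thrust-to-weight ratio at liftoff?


TWR = 8246000 / (365470 * 9.81) = 2.3

2.3


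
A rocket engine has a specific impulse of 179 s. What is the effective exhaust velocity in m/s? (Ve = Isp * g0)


Ve = Isp * g0 = 179 * 9.81 = 1756.0 m/s

1756.0 m/s


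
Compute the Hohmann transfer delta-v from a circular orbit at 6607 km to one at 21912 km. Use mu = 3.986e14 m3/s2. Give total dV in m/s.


V1 = sqrt(mu/r1) = 7767.24 m/s
dV1 = V1*(sqrt(2*r2/(r1+r2)) - 1) = 1861.19 m/s
V2 = sqrt(mu/r2) = 4265.08 m/s
dV2 = V2*(1 - sqrt(2*r1/(r1+r2))) = 1361.88 m/s
Total dV = 3223 m/s

3223 m/s


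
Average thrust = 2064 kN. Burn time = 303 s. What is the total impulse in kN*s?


It = 2064 * 303 = 625392 kN*s

625392 kN*s


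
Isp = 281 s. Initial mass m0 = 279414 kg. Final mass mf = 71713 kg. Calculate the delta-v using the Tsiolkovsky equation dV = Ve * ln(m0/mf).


Ve = 281 * 9.81 = 2756.61 m/s
dV = 2756.61 * ln(279414/71713) = 3749 m/s

3749 m/s


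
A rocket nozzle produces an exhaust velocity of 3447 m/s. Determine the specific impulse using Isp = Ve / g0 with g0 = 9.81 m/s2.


Isp = Ve / g0 = 3447 / 9.81 = 351.4 s

351.4 s


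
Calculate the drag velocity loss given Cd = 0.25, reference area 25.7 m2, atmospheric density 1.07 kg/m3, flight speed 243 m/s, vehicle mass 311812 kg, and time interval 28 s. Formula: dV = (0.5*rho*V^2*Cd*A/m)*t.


D = 0.5 * 1.07 * 243^2 * 0.25 * 25.7 = 202973.56 N
a = 202973.56 / 311812 = 0.6509 m/s2
dV = 0.6509 * 28 = 18.2 m/s

18.2 m/s


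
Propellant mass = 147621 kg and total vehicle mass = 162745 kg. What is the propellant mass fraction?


PMF = 147621 / 162745 = 0.907

0.907


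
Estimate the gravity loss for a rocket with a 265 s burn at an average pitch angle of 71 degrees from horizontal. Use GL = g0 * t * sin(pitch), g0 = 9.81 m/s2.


GL = 9.81 * 265 * sin(71 deg) = 2458 m/s

2458 m/s


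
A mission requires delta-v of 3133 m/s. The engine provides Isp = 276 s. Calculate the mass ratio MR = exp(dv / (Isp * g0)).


Ve = 276 * 9.81 = 2707.56 m/s
MR = exp(3133 / 2707.56) = 3.181

3.181


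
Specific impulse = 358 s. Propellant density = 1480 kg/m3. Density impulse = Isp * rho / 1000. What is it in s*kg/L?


rho*Isp = 358 * 1480 / 1000 = 530 s*kg/L

530 s*kg/L


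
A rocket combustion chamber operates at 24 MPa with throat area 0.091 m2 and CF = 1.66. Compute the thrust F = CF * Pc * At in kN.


F = 1.66 * 24e6 * 0.091 = 3.6254e+06 N = 3625.4 kN

3625.4 kN


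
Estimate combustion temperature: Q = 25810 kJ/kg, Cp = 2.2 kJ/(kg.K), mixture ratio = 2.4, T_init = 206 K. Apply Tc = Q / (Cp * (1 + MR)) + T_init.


Tc = 25810 / (2.2 * (1 + 2.4)) + 206 = 3657 K

3657 K


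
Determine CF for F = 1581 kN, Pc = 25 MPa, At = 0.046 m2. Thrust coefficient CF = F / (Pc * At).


CF = 1581000 / (25e6 * 0.046) = 1.37

1.37


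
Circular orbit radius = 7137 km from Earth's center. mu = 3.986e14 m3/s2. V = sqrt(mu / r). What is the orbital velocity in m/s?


V = sqrt(3.986e14 / 7137000) = 7473 m/s

7473 m/s


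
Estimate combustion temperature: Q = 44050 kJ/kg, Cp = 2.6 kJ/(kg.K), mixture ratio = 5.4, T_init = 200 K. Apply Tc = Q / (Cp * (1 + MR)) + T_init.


Tc = 44050 / (2.6 * (1 + 5.4)) + 200 = 2847 K

2847 K


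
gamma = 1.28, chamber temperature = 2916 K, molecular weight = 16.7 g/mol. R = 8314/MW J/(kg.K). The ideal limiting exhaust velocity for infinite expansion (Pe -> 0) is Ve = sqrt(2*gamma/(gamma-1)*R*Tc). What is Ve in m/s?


R = 8314 / 16.7 = 497.84 J/(kg.K)
Ve = sqrt(2 * 1.28 / (1.28 - 1) * 497.84 * 2916) = 3643 m/s

3643 m/s


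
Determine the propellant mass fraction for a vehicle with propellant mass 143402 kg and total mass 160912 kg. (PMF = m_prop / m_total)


PMF = 143402 / 160912 = 0.891

0.891


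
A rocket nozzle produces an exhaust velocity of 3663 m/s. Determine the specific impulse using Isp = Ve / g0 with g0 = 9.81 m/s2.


Isp = Ve / g0 = 3663 / 9.81 = 373.4 s

373.4 s


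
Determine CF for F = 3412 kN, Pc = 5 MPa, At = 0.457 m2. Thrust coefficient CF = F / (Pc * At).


CF = 3412000 / (5e6 * 0.457) = 1.49

1.49


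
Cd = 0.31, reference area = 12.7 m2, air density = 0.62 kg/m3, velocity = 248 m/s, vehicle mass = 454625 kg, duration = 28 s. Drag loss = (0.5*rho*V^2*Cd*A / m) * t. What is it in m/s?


D = 0.5 * 0.62 * 248^2 * 0.31 * 12.7 = 75063.79 N
a = 75063.79 / 454625 = 0.1651 m/s2
dV = 0.1651 * 28 = 4.6 m/s

4.6 m/s


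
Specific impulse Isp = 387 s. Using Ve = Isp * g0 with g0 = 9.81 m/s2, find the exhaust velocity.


Ve = Isp * g0 = 387 * 9.81 = 3796.5 m/s

3796.5 m/s


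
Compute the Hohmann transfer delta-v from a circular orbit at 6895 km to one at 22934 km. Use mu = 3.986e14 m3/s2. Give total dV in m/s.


V1 = sqrt(mu/r1) = 7603.29 m/s
dV1 = V1*(sqrt(2*r2/(r1+r2)) - 1) = 1825.09 m/s
V2 = sqrt(mu/r2) = 4168.97 m/s
dV2 = V2*(1 - sqrt(2*r1/(r1+r2))) = 1334.37 m/s
Total dV = 3159 m/s

3159 m/s


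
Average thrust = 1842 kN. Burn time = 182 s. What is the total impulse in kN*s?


It = 1842 * 182 = 335244 kN*s

335244 kN*s


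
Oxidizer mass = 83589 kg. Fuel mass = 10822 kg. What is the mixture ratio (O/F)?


MR = 83589 / 10822 = 7.72

7.72


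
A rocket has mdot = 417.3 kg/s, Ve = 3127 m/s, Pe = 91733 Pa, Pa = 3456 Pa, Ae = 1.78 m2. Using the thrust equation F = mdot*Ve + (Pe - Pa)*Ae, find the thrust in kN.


F = 417.3 * 3127 + (91733 - 3456) * 1.78 = 1.4620e+06 N = 1462.0 kN

1462.0 kN


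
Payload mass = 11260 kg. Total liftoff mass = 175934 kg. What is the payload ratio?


PR = 11260 / 175934 = 0.064

0.064


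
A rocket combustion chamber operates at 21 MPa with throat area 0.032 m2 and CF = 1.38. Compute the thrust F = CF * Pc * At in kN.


F = 1.38 * 21e6 * 0.032 = 927360.0 N = 927.4 kN

927.4 kN


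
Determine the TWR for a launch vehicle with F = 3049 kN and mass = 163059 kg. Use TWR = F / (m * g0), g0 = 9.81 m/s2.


TWR = 3049000 / (163059 * 9.81) = 1.91

1.91


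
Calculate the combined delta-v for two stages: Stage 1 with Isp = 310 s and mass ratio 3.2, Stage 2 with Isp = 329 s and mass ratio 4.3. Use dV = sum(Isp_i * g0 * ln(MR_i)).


dV1 = 310 * 9.81 * ln(3.2) = 3537.3 m/s
dV2 = 329 * 9.81 * ln(4.3) = 4707.7 m/s
Total dV = 3537.3 + 4707.7 = 8245.0 m/s ~ 8245 m/s

8245 m/s


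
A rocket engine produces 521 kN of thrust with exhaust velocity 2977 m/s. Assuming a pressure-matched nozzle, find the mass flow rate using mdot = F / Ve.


mdot = F / Ve = 521000 / 2977 = 175.0 kg/s

175.0 kg/s


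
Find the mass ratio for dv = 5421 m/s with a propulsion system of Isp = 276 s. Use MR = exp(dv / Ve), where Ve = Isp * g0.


Ve = 276 * 9.81 = 2707.56 m/s
MR = exp(5421 / 2707.56) = 7.405

7.405


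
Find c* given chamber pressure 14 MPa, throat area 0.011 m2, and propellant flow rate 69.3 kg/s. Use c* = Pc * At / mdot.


c* = 14e6 * 0.011 / 69.3 = 2222 m/s

2222 m/s


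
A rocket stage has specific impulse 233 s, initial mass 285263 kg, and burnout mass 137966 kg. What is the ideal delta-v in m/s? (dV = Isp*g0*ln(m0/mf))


Ve = 233 * 9.81 = 2285.73 m/s
dV = 2285.73 * ln(285263/137966) = 1660 m/s

1660 m/s


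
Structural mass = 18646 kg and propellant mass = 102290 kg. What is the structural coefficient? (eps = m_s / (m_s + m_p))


eps = 18646 / (18646 + 102290) = 0.1542

0.1542


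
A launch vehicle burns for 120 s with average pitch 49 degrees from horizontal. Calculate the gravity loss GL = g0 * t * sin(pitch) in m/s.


GL = 9.81 * 120 * sin(49 deg) = 888 m/s

888 m/s


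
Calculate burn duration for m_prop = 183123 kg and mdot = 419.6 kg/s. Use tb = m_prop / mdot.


tb = 183123 / 419.6 = 436.4 s

436.4 s


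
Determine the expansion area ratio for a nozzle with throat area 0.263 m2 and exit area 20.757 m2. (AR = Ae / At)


AR = 20.757 / 0.263 = 78.9

78.9


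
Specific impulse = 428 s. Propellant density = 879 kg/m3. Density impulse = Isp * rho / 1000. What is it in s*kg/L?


rho*Isp = 428 * 879 / 1000 = 376 s*kg/L

376 s*kg/L


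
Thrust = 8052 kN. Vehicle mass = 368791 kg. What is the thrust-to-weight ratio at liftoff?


TWR = 8052000 / (368791 * 9.81) = 2.23

2.23


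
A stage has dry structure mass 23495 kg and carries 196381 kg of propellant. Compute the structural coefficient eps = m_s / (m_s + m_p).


eps = 23495 / (23495 + 196381) = 0.1069

0.1069


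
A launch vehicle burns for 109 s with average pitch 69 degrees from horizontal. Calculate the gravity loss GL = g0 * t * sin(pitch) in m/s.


GL = 9.81 * 109 * sin(69 deg) = 998 m/s

998 m/s


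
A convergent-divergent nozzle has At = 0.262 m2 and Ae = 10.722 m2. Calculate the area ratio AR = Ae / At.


AR = 10.722 / 0.262 = 40.9

40.9


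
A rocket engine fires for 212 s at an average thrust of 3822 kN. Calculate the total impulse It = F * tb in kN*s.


It = 3822 * 212 = 810264 kN*s

810264 kN*s


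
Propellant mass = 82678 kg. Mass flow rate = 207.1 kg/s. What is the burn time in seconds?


tb = 82678 / 207.1 = 399.2 s

399.2 s


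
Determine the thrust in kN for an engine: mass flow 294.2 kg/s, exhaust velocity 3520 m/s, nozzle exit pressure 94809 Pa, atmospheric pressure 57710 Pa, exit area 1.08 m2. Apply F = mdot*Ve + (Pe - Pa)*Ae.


F = 294.2 * 3520 + (94809 - 57710) * 1.08 = 1.0757e+06 N = 1075.7 kN

1075.7 kN


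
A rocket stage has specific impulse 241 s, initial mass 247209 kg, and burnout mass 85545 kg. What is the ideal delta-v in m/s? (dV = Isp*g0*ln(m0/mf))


Ve = 241 * 9.81 = 2364.21 m/s
dV = 2364.21 * ln(247209/85545) = 2509 m/s

2509 m/s


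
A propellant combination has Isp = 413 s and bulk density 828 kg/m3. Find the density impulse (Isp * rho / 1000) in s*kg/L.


rho*Isp = 413 * 828 / 1000 = 342 s*kg/L

342 s*kg/L


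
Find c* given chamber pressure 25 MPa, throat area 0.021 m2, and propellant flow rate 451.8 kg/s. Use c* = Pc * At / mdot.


c* = 25e6 * 0.021 / 451.8 = 1162 m/s

1162 m/s


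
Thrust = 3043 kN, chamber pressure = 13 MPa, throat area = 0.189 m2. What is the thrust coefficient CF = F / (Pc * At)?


CF = 3043000 / (13e6 * 0.189) = 1.24

1.24


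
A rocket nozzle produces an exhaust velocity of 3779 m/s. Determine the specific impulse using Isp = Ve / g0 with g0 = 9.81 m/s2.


Isp = Ve / g0 = 3779 / 9.81 = 385.2 s

385.2 s


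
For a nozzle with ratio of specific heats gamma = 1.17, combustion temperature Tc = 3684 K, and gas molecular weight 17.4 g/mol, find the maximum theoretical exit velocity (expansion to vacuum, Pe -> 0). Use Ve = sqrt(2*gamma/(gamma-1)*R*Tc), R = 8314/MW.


R = 8314 / 17.4 = 477.82 J/(kg.K)
Ve = sqrt(2 * 1.17 / (1.17 - 1) * 477.82 * 3684) = 4922 m/s

4922 m/s


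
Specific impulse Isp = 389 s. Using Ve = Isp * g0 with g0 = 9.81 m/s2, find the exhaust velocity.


Ve = Isp * g0 = 389 * 9.81 = 3816.1 m/s

3816.1 m/s


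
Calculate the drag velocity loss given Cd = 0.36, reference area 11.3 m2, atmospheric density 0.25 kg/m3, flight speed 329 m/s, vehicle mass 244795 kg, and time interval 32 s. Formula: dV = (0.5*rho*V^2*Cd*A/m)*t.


D = 0.5 * 0.25 * 329^2 * 0.36 * 11.3 = 55040.55 N
a = 55040.55 / 244795 = 0.2248 m/s2
dV = 0.2248 * 32 = 7.2 m/s

7.2 m/s


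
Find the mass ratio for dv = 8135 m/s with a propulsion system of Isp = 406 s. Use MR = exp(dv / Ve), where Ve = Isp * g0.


Ve = 406 * 9.81 = 3982.86 m/s
MR = exp(8135 / 3982.86) = 7.71

7.71


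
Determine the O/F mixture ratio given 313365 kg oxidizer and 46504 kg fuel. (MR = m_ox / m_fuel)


MR = 313365 / 46504 = 6.74

6.74


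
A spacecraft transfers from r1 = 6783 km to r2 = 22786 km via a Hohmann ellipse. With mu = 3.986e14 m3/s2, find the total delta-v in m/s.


V1 = sqrt(mu/r1) = 7665.8 m/s
dV1 = V1*(sqrt(2*r2/(r1+r2)) - 1) = 1850.94 m/s
V2 = sqrt(mu/r2) = 4182.49 m/s
dV2 = V2*(1 - sqrt(2*r1/(r1+r2))) = 1349.52 m/s
Total dV = 3200 m/s

3200 m/s


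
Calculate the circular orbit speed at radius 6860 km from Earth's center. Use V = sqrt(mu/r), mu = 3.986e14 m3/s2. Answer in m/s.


V = sqrt(3.986e14 / 6860000) = 7623 m/s

7623 m/s


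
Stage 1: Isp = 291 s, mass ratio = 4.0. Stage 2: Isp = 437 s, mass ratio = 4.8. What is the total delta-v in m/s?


dV1 = 291 * 9.81 * ln(4.0) = 3957.5 m/s
dV2 = 437 * 9.81 * ln(4.8) = 6724.6 m/s
Total dV = 3957.5 + 6724.6 = 10682.1 m/s ~ 10682 m/s

10682 m/s


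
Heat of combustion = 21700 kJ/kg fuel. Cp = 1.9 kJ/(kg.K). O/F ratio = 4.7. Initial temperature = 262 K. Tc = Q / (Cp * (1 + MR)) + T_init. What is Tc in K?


Tc = 21700 / (1.9 * (1 + 4.7)) + 262 = 2266 K

2266 K


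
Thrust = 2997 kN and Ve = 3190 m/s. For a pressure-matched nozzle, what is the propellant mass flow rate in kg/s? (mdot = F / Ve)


mdot = F / Ve = 2997000 / 3190 = 939.5 kg/s

939.5 kg/s


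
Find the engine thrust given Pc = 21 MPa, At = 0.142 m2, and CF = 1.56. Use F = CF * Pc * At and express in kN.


F = 1.56 * 21e6 * 0.142 = 4.6519e+06 N = 4651.9 kN

4651.9 kN


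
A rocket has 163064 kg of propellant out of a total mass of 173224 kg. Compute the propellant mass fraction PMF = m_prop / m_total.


PMF = 163064 / 173224 = 0.941

0.941


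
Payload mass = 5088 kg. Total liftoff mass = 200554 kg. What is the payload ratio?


PR = 5088 / 200554 = 0.0254

0.0254


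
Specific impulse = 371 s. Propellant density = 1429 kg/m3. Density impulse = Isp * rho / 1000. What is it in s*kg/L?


rho*Isp = 371 * 1429 / 1000 = 530 s*kg/L

530 s*kg/L


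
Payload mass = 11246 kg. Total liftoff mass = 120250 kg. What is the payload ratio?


PR = 11246 / 120250 = 0.0935

0.0935


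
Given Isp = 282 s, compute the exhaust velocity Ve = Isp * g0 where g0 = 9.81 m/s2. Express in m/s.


Ve = Isp * g0 = 282 * 9.81 = 2766.4 m/s

2766.4 m/s


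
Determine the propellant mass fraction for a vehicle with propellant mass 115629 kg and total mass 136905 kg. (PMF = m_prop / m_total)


PMF = 115629 / 136905 = 0.845

0.845


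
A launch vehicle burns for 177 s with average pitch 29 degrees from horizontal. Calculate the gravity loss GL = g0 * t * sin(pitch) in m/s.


GL = 9.81 * 177 * sin(29 deg) = 842 m/s

842 m/s


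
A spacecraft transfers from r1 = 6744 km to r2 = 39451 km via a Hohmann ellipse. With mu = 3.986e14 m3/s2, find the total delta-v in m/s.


V1 = sqrt(mu/r1) = 7687.94 m/s
dV1 = V1*(sqrt(2*r2/(r1+r2)) - 1) = 2359.52 m/s
V2 = sqrt(mu/r2) = 3178.63 m/s
dV2 = V2*(1 - sqrt(2*r1/(r1+r2))) = 1461.05 m/s
Total dV = 3821 m/s

3821 m/s


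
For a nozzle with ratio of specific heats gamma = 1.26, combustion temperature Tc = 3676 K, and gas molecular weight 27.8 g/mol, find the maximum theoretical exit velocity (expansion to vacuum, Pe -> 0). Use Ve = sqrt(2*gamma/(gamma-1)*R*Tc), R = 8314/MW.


R = 8314 / 27.8 = 299.06 J/(kg.K)
Ve = sqrt(2 * 1.26 / (1.26 - 1) * 299.06 * 3676) = 3264 m/s

3264 m/s


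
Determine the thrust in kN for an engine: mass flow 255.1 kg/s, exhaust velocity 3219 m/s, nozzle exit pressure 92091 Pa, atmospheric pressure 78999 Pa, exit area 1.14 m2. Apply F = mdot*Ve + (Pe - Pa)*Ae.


F = 255.1 * 3219 + (92091 - 78999) * 1.14 = 836092.0 N = 836.1 kN

836.1 kN


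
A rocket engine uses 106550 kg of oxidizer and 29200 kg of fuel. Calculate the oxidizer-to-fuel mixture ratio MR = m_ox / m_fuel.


MR = 106550 / 29200 = 3.65

3.65


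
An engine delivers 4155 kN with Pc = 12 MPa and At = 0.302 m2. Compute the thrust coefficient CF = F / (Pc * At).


CF = 4155000 / (12e6 * 0.302) = 1.15

1.15


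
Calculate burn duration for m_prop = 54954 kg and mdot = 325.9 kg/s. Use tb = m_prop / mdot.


tb = 54954 / 325.9 = 168.6 s

168.6 s


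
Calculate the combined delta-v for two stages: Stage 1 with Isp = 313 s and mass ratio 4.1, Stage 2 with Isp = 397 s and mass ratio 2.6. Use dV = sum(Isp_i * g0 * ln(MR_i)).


dV1 = 313 * 9.81 * ln(4.1) = 4332.5 m/s
dV2 = 397 * 9.81 * ln(2.6) = 3721.3 m/s
Total dV = 4332.5 + 3721.3 = 8053.8 m/s ~ 8054 m/s

8054 m/s


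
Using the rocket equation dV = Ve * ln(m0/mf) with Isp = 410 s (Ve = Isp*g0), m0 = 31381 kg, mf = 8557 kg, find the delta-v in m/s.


Ve = 410 * 9.81 = 4022.1 m/s
dV = 4022.1 * ln(31381/8557) = 5227 m/s

5227 m/s


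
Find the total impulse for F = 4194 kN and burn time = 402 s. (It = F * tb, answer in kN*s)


It = 4194 * 402 = 1685988 kN*s

1685988 kN*s


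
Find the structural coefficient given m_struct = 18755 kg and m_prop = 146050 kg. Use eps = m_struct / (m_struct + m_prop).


eps = 18755 / (18755 + 146050) = 0.1138

0.1138


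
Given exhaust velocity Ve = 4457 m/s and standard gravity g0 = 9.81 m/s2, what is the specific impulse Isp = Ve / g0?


Isp = Ve / g0 = 4457 / 9.81 = 454.3 s

454.3 s


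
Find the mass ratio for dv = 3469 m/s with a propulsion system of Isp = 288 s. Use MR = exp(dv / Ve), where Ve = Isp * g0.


Ve = 288 * 9.81 = 2825.28 m/s
MR = exp(3469 / 2825.28) = 3.414

3.414


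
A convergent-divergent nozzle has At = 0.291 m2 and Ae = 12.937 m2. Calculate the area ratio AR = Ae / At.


AR = 12.937 / 0.291 = 44.5

44.5


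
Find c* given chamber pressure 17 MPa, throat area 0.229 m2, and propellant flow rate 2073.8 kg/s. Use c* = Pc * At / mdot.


c* = 17e6 * 0.229 / 2073.8 = 1877 m/s

1877 m/s


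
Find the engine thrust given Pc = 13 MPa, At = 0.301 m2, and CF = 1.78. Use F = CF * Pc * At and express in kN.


F = 1.78 * 13e6 * 0.301 = 6.9651e+06 N = 6965.1 kN

6965.1 kN


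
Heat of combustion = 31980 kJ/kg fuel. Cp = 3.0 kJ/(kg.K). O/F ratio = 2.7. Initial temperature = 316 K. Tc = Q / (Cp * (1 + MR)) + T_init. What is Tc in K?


Tc = 31980 / (3.0 * (1 + 2.7)) + 316 = 3197 K

3197 K


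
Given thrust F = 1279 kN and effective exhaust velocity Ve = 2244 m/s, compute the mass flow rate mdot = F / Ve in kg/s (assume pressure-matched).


mdot = F / Ve = 1279000 / 2244 = 570.0 kg/s

570.0 kg/s


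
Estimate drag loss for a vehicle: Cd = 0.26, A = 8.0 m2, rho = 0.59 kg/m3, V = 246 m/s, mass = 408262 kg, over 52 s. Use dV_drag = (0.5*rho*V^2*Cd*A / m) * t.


D = 0.5 * 0.59 * 246^2 * 0.26 * 8.0 = 37132.62 N
a = 37132.62 / 408262 = 0.091 m/s2
dV = 0.091 * 52 = 4.7 m/s

4.7 m/s


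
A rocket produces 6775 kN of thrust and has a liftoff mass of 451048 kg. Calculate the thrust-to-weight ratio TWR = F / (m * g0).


TWR = 6775000 / (451048 * 9.81) = 1.53

1.53


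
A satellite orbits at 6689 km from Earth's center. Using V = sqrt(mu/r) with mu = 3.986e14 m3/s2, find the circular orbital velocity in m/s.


V = sqrt(3.986e14 / 6689000) = 7719 m/s

7719 m/s


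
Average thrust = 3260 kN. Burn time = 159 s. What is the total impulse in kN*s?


It = 3260 * 159 = 518340 kN*s

518340 kN*s


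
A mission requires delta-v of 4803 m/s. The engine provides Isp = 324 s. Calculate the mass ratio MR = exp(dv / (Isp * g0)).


Ve = 324 * 9.81 = 3178.44 m/s
MR = exp(4803 / 3178.44) = 4.532

4.532


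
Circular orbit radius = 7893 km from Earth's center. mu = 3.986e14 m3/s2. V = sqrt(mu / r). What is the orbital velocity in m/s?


V = sqrt(3.986e14 / 7893000) = 7106 m/s

7106 m/s


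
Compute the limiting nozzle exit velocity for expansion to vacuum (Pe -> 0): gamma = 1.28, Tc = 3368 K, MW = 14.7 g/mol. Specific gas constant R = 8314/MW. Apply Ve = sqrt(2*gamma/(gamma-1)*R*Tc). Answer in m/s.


R = 8314 / 14.7 = 565.58 J/(kg.K)
Ve = sqrt(2 * 1.28 / (1.28 - 1) * 565.58 * 3368) = 4173 m/s

4173 m/s


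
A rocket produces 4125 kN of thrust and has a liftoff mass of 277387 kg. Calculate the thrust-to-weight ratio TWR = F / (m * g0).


TWR = 4125000 / (277387 * 9.81) = 1.52

1.52


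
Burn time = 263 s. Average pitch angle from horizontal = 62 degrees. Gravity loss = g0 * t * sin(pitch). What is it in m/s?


GL = 9.81 * 263 * sin(62 deg) = 2278 m/s

2278 m/s


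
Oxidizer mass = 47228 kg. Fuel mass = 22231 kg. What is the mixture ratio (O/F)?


MR = 47228 / 22231 = 2.12

2.12


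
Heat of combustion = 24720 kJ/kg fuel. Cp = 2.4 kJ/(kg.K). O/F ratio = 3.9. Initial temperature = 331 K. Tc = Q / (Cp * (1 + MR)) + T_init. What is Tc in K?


Tc = 24720 / (2.4 * (1 + 3.9)) + 331 = 2433 K

2433 K


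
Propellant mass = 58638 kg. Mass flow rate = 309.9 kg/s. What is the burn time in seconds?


tb = 58638 / 309.9 = 189.2 s

189.2 s


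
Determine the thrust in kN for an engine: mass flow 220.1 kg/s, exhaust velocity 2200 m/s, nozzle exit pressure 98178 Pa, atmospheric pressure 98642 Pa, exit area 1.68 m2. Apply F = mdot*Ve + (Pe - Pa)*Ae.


F = 220.1 * 2200 + (98178 - 98642) * 1.68 = 483440.0 N = 483.4 kN

483.4 kN
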